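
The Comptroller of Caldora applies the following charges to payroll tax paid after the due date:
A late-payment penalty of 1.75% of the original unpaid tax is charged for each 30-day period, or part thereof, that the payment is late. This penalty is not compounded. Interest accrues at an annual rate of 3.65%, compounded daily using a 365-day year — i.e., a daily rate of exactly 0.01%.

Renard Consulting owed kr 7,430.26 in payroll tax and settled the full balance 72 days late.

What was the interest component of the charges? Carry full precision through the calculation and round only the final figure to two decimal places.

kr 53.69

Interest: kr 7,430.26 × ((1 + 0.0001)^72 − 1) = kr 7,430.26 × 0.00722562… = kr 53.6882…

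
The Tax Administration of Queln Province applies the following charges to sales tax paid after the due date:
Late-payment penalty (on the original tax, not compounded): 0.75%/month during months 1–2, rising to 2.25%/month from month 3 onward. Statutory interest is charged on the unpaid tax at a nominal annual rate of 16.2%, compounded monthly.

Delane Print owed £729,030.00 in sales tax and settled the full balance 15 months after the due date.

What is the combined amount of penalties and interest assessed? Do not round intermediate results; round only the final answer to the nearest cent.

Penalty, months 1–2: 2 × 0.75% × £729,030.00 = £10,935.45
Penalty, months 3–15: 13 × 2.25% × £729,030.00 = £213,241.28…
Interest (16.2%/yr ÷ 12 = 1.35%/month): £729,030.00 × ((1 + 0.0135)^15 − 1) = £162,429.6603…
Penalties + interest = £224,176.7250 + £162,429.6603… = £386,606.39

£386,606.39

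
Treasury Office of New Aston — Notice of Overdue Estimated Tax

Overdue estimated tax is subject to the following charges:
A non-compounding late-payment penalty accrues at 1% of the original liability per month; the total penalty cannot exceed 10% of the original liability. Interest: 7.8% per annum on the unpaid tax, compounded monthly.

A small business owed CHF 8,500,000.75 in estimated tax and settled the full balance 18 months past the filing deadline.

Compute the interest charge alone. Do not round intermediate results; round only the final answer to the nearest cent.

Interest (7.8%/yr ÷ 12 = 0.65%/month): CHF 8,500,000.75 × ((1 + 0.0065)^18 − 1) = CHF 1,051,398.3033…

CHF 1,051,398.30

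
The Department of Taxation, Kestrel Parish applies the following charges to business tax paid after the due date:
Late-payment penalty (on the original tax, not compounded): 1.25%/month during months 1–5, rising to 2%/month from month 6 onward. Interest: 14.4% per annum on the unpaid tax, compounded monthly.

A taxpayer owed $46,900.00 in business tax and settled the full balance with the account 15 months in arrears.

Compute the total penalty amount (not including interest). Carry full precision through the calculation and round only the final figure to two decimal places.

$12,311.25

Penalty, months 1–5: 5 × 1.25% × $46,900.00 = $2,931.25
Penalty, months 6–15: 10 × 2% × $46,900.00 = $9,380.00
Total penalty = $2,931.25 + $9,380.00 = $12,311.25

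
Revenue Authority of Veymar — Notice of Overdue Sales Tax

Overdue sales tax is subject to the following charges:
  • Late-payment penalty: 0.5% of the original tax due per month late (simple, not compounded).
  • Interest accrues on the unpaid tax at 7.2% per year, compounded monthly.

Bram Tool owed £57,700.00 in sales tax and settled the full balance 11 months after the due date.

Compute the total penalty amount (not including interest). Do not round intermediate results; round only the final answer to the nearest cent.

Late-payment penalty: 11 × 0.5% × £57,700.00 = £3,173.50

£3,173.50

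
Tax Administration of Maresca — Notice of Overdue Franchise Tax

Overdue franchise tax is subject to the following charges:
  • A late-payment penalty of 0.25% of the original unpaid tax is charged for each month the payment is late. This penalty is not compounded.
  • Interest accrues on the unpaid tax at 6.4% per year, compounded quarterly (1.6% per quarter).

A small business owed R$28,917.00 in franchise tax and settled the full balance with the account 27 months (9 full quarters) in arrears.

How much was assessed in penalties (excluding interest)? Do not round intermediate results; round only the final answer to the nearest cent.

Late-payment penalty = 0.25% × R$28,917.00 × 27 mo = R$1,951.90…

R$1,951.90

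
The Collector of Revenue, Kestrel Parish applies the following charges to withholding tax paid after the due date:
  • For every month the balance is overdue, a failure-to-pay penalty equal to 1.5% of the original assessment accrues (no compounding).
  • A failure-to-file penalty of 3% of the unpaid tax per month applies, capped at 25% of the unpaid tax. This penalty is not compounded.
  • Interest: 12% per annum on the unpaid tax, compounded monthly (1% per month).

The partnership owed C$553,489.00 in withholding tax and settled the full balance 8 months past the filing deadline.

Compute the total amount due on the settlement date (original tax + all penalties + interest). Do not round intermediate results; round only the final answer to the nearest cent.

C$798,605.32

Failure-to-file: 8 × 3% × C$553,489.00 = C$132,837.36 (under the 25% cap)
Failure-to-pay penalty = 1.5% × C$553,489.00 × 8 mo = C$66,418.68
Interest: C$553,489.00 × ((1 + 0.01)^8 − 1) = C$553,489.00 × 0.0828567… = C$45,860.2751…
Total = C$553,489.00 + C$199,256.0400 + C$45,860.2751… = C$798,605.32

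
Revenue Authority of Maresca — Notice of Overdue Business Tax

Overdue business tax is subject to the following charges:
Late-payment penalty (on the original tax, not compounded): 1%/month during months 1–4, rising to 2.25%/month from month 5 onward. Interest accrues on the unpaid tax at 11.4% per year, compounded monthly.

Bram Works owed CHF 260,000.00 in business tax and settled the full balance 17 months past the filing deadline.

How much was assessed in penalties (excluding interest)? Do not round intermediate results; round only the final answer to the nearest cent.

Penalty, months 1–4: 4 × 1% × CHF 260,000.00 = CHF 10,400.00
Penalty, months 5–17: 13 × 2.25% × CHF 260,000.00 = CHF 76,050.00
Total penalty = CHF 10,400.00 + CHF 76,050.00 = CHF 86,450.00

CHF 86,450.00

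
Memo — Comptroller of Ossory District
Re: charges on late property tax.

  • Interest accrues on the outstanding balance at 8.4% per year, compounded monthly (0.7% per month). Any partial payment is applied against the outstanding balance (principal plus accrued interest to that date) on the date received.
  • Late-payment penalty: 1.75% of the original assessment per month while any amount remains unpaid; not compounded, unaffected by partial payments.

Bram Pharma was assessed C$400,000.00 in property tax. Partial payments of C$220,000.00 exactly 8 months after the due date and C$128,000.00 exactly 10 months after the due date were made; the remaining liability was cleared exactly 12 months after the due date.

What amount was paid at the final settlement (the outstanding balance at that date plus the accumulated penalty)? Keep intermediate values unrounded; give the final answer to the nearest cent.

C$162,901.01

Balance at month 8: C$400,000.0000 × (1 + 0.007)^8 = C$422,956.5508…
After C$220,000.00 payment: C$422,956.5508… − C$220,000.00 = C$202,956.5508…
Balance at month 10: C$202,956.5508… × (1 + 0.007)^2 = C$205,807.8874…
After C$128,000.00 payment: C$205,807.8874… − C$128,000.00 = C$77,807.8874…
Balance at month 12: C$77,807.8874… × (1 + 0.007)^2 = C$78,901.0104…
Penalty: 12 × 1.75% × C$400,000.00 = C$84,000.00
Final settlement = outstanding balance + penalty = C$78,901.0104… + C$84,000.00 = C$162,901.01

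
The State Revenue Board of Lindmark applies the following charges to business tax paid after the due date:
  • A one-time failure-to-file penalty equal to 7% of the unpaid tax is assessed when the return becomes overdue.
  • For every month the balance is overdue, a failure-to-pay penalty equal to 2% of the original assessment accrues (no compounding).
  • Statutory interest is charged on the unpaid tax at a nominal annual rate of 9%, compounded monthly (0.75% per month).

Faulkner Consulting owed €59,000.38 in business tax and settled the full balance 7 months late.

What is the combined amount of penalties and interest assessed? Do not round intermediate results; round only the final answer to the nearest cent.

€15,558.17

Failure-to-file penalty: 7% × €59,000.38 = €4,130.03…
Failure-to-pay penalty = 2% × €59,000.38 × 7 mo = €8,260.05…
Interest: €59,000.38 × ((1 + 0.0075)^7 − 1) = €59,000.38 × 0.0536961… = €3,168.0919…
Penalties + interest = €12,390.0798 + €3,168.0919… = €15,558.17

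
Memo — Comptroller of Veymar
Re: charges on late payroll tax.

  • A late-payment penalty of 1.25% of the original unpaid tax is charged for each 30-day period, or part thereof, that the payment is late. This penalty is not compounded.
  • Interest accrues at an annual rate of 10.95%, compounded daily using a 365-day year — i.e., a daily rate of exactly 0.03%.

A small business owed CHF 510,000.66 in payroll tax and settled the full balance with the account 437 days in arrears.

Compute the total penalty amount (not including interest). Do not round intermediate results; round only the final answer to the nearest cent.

Penalty periods: ⌈437/30⌉ = 15; penalty = 15 × 1.25% × CHF 510,000.66 = CHF 95,625.12…

CHF 95,625.12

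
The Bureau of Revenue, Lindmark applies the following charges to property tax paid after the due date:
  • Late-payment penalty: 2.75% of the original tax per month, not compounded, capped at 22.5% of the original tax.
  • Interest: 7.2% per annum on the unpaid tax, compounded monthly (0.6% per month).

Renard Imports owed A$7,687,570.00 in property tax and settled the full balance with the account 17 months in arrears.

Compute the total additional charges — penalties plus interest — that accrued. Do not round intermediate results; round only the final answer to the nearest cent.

A$2,552,626.97

Penalty (uncapped): 17 × 2.75% × A$7,687,570.00 = A$3,593,938.98…; cap = 22.5% × A$7,687,570.00 = A$1,729,703.25 → penalty = A$1,729,703.25
Interest: A$7,687,570.00 × ((1 + 0.006)^17 − 1) = A$7,687,570.00 × 0.1070460… = A$822,923.7195…
Penalties + interest = A$1,729,703.2500 + A$822,923.7195… = A$2,552,626.97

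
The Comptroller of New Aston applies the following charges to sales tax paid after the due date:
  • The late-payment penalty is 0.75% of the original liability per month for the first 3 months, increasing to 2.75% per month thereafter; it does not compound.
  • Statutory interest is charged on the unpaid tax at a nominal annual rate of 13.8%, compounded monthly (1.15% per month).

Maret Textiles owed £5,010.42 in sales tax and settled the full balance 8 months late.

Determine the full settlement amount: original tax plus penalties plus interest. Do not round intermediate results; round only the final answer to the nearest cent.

£6,292.03

Penalty, months 1–3: 3 × 0.75% × £5,010.42 = £112.73…
Penalty, months 4–8: 5 × 2.75% × £5,010.42 = £688.93…
Interest: £5,010.42 × ((1 + 0.0115)^8 − 1) = £5,010.42 × 0.0957894… = £479.9451…
Total = £5,010.42 + £801.6672 + £479.9451… = £6,292.03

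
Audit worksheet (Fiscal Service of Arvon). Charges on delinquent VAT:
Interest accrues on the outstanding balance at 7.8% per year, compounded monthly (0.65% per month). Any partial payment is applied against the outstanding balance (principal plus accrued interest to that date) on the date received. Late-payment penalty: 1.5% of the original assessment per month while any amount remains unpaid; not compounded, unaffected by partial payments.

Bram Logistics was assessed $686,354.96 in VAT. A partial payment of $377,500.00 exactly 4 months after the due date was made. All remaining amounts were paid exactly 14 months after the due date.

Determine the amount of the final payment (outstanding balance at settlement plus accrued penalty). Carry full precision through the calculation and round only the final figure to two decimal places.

Balance at month 4: $686,354.9600 × (1 + 0.0065)^4 = $704,374.9351…
After $377,500.00 payment: $704,374.9351… − $377,500.00 = $326,874.9351…
Balance at month 14: $326,874.9351… × (1 + 0.0065)^10 = $348,754.1725…
Penalty: 14 × 1.5% × $686,354.96 = $144,134.54…
Final settlement = outstanding balance + penalty = $348,754.1725… + $144,134.54… = $492,888.71

$492,888.71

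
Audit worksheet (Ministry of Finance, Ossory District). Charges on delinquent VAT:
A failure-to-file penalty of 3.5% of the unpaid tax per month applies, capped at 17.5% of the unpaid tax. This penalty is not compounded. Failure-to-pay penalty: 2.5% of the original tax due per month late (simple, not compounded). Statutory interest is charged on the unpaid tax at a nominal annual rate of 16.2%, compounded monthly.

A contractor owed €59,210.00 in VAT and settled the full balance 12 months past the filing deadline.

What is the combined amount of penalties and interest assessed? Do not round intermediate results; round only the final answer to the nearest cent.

Failure-to-file: 12 × 3.5% × €59,210.00 = €24,868.20, capped at 17.5% × €59,210.00 = €10,361.75
Failure-to-pay penalty: 12 × 2.5% × €59,210.00 = €17,763.00
Interest (16.2%/yr ÷ 12 = 1.35%/month): €59,210.00 × ((1 + 0.0135)^12 − 1) = €10,337.2717…
Penalties + interest = €28,124.7500 + €10,337.2717… = €38,462.02

€38,462.02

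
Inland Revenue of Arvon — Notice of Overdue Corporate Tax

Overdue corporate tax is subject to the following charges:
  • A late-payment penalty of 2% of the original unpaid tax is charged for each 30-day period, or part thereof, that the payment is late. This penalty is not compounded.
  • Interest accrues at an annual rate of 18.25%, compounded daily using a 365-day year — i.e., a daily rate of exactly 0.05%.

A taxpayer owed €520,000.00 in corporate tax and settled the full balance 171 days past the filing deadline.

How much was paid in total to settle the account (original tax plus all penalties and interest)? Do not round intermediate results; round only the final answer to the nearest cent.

Penalty periods: ⌈171/30⌉ = 6; penalty = 6 × 2% × €520,000.00 = €62,400.00
Interest: €520,000.00 × ((1 + 0.0005)^171 − 1) = €520,000.00 × 0.08923829… = €46,403.9089…
Total = €520,000.00 + €62,400.0000 + €46,403.9089… = €628,803.91

€628,803.91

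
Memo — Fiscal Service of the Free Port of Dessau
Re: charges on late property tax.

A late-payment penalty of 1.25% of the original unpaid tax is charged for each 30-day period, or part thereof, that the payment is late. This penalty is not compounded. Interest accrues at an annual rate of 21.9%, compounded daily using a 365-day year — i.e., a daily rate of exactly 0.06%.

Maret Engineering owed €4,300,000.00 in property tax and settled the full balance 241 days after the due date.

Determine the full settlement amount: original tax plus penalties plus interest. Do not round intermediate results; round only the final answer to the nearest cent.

€5,452,516.70

Penalty periods: ⌈241/30⌉ = 9; penalty = 9 × 1.25% × €4,300,000.00 = €483,750.00
Interest: €4,300,000.00 × ((1 + 0.0006)^241 − 1) = €4,300,000.00 × 0.15552714… = €668,766.6981…
Total = €4,300,000.00 + €483,750.0000 + €668,766.6981… = €5,452,516.70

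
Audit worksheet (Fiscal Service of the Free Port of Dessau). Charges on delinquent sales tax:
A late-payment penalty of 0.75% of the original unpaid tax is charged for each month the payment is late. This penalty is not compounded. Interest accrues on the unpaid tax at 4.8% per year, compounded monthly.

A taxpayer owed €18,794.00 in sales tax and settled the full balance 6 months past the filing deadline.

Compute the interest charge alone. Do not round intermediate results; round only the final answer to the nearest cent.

Interest (4.8%/yr ÷ 12 = 0.4%/month): €18,794.00 × ((1 + 0.004)^6 − 1) = €455.5907…

€455.59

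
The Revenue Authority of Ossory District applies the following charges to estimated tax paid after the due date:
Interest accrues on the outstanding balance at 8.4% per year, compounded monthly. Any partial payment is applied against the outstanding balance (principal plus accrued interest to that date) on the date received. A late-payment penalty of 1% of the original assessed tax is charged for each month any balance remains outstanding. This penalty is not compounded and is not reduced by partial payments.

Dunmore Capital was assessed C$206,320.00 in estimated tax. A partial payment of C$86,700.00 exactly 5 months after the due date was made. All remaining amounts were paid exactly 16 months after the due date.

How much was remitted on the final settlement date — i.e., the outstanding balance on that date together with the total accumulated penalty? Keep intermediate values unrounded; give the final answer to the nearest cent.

C$170,078.22

Monthly rate = 8.4% ÷ 12 = 0.7%
Balance at month 5: C$206,320.0000 × (1 + 0.007)^5 = C$213,643.0070…
After C$86,700.00 payment: C$213,643.0070… − C$86,700.00 = C$126,943.0070…
Balance at month 16: C$126,943.0070… × (1 + 0.007)^11 = C$137,067.0158…
Penalty: 16 × 1% × C$206,320.00 = C$33,011.20
Final settlement = outstanding balance + penalty = C$137,067.0158… + C$33,011.20 = C$170,078.22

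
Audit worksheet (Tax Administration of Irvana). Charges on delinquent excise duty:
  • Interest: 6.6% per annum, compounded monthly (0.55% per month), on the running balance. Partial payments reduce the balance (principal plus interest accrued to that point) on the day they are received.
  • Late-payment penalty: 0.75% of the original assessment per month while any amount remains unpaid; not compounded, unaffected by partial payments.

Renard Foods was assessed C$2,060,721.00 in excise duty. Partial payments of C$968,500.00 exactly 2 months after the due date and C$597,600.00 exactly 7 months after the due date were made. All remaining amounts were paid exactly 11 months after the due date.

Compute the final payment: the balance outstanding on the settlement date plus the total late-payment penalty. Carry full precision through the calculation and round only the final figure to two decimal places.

C$730,524.67

Balance at month 2: C$2,060,721.0000 × (1 + 0.0055)^2 = C$2,083,451.2678…
After C$968,500.00 payment: C$2,083,451.2678… − C$968,500.00 = C$1,114,951.2678…
Balance at month 7: C$1,114,951.2678… × (1 + 0.0055)^5 = C$1,145,951.5605…
After C$597,600.00 payment: C$1,145,951.5605… − C$597,600.00 = C$548,351.5605…
Balance at month 11: C$548,351.5605… × (1 + 0.0055)^4 = C$560,515.1861…
Penalty: 11 × 0.75% × C$2,060,721.00 = C$170,009.48…
Final settlement = outstanding balance + penalty = C$560,515.1861… + C$170,009.48… = C$730,524.67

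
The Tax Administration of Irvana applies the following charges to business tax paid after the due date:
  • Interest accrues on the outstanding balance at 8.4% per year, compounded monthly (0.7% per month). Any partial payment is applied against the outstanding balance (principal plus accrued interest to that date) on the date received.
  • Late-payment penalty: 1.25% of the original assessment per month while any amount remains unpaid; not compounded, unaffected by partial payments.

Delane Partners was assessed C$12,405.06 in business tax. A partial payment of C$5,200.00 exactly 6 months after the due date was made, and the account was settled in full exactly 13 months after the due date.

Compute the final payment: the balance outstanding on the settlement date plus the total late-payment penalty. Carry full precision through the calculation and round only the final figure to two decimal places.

Balance at month 6: C$12,405.0600 × (1 + 0.007)^6 = C$12,935.2758…
After C$5,200.00 payment: C$12,935.2758… − C$5,200.00 = C$7,735.2758…
Balance at month 13: C$7,735.2758… × (1 + 0.007)^7 = C$8,122.3574…
Penalty: 13 × 1.25% × C$12,405.06 = C$2,015.82…
Final settlement = outstanding balance + penalty = C$8,122.3574… + C$2,015.82… = C$10,138.18

C$10,138.18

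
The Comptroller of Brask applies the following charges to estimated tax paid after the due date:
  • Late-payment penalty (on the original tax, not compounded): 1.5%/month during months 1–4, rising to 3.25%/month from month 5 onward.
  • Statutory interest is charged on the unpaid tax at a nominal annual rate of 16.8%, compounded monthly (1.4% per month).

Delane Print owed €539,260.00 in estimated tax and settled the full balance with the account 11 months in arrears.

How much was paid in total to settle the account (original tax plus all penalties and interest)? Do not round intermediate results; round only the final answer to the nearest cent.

€783,407.64

Penalty, months 1–4: 4 × 1.5% × €539,260.00 = €32,355.60
Penalty, months 5–11: 7 × 3.25% × €539,260.00 = €122,681.65
Interest: €539,260.00 × ((1 + 0.014)^11 − 1) = €539,260.00 × 0.1652457… = €89,110.3904…
Total = €539,260.00 + €155,037.2500 + €89,110.3904… = €783,407.64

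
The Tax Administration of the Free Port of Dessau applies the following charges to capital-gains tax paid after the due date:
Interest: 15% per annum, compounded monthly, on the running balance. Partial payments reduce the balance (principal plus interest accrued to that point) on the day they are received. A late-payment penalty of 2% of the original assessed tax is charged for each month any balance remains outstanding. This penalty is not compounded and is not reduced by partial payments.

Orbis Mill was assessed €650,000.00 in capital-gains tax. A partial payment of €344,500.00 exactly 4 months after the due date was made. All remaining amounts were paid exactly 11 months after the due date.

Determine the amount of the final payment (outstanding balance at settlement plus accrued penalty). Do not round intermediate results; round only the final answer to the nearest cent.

Monthly rate = 15% ÷ 12 = 1.25%
Balance at month 4: €650,000.0000 × (1 + 0.0125)^4 = €683,114.4690…
After €344,500.00 payment: €683,114.4690… − €344,500.00 = €338,614.4690…
Balance at month 11: €338,614.4690… × (1 + 0.0125)^7 = €369,377.7528…
Penalty: 11 × 2% × €650,000.00 = €143,000.00
Final settlement = outstanding balance + penalty = €369,377.7528… + €143,000.00 = €512,377.75

€512,377.75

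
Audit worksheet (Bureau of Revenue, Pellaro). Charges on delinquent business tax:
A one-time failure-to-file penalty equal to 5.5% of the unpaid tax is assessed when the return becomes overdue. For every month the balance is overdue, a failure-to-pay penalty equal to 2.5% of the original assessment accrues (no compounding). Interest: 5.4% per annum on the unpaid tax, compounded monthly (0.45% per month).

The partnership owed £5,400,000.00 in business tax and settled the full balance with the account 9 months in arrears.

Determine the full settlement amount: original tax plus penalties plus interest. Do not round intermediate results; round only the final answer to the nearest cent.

£7,134,678.21

Failure-to-file penalty: 5.5% × £5,400,000.00 = £297,000.00
Failure-to-pay penalty = 2.5% × £5,400,000.00 × 9 mo = £1,215,000.00
Interest: £5,400,000.00 × ((1 + 0.0045)^9 − 1) = £5,400,000.00 × 0.0412367… = £222,678.2146…
Total = £5,400,000.00 + £1,512,000.0000 + £222,678.2146… = £7,134,678.21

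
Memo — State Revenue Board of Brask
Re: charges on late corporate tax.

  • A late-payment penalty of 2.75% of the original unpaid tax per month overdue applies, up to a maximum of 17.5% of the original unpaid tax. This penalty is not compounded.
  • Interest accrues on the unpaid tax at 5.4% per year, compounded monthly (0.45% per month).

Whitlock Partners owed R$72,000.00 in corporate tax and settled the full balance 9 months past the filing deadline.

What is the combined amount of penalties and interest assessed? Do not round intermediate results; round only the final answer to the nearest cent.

Penalty (uncapped): 9 × 2.75% × R$72,000.00 = R$17,820.00; cap = 17.5% × R$72,000.00 = R$12,600.00 → penalty = R$12,600.00
Interest: R$72,000.00 × ((1 + 0.0045)^9 − 1) = R$72,000.00 × 0.0412367… = R$2,969.0429…
Penalties + interest = R$12,600.0000 + R$2,969.0429… = R$15,569.04

R$15,569.04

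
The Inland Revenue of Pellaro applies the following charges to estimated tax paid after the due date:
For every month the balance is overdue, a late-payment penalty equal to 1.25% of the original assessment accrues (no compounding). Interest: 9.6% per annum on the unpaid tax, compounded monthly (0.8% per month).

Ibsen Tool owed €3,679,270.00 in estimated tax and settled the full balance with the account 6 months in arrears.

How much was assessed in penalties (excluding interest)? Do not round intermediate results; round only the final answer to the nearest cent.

€275,945.25

Late-payment penalty = 1.25% × €3,679,270.00 × 6 mo = €275,945.25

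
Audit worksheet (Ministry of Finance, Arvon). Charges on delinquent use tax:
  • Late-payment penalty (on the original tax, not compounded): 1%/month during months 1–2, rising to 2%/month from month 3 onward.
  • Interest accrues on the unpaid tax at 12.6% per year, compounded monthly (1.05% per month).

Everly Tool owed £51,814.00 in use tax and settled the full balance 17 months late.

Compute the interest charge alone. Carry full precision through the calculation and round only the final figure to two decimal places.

Interest: £51,814.00 × ((1 + 0.0105)^17 − 1) = £51,814.00 × 0.1943109… = £10,068.0260…

£10,068.03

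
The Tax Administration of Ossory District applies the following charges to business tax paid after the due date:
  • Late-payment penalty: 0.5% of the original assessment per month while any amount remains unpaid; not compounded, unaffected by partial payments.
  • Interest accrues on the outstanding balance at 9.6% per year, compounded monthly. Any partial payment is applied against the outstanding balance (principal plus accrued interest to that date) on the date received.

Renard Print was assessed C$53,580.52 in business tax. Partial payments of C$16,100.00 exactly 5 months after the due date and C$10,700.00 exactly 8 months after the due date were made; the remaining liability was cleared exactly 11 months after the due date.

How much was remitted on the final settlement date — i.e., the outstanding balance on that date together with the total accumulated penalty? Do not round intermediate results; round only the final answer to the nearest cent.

C$33,588.46

Monthly rate = 9.6% ÷ 12 = 0.8%
Balance at month 5: C$53,580.5200 × (1 + 0.008)^5 = C$55,758.3078…
After C$16,100.00 payment: C$55,758.3078… − C$16,100.00 = C$39,658.3078…
Balance at month 8: C$39,658.3078… × (1 + 0.008)^3 = C$40,617.7419…
After C$10,700.00 payment: C$40,617.7419… − C$10,700.00 = C$29,917.7419…
Balance at month 11: C$29,917.7419… × (1 + 0.008)^3 = C$30,641.5272…
Penalty: 11 × 0.5% × C$53,580.52 = C$2,946.93…
Final settlement = outstanding balance + penalty = C$30,641.5272… + C$2,946.93… = C$33,588.46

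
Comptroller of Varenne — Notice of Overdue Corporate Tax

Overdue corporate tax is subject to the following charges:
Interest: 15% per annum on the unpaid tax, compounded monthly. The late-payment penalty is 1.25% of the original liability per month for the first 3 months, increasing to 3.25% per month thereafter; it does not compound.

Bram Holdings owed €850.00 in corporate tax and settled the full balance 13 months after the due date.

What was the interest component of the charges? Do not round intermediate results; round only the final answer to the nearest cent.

€148.97

Interest (15%/yr ÷ 12 = 1.25%/month): €850.00 × ((1 + 0.0125)^13 − 1) = €148.9744…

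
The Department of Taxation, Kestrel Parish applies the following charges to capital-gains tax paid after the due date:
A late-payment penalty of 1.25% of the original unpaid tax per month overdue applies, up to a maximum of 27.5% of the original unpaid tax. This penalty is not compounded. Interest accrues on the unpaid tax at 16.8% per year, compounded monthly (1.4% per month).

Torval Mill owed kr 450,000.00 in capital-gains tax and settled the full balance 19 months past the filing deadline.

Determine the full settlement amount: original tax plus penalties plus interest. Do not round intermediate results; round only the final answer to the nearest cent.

kr 692,923.63

Penalty: 19 × 1.25% × kr 450,000.00 = kr 106,875.00 (below the 27.5% cap of kr 123,750.00)
Interest: kr 450,000.00 × ((1 + 0.014)^19 − 1) = kr 450,000.00 × 0.3023303… = kr 136,048.6350…
Total = kr 450,000.00 + kr 106,875.0000 + kr 136,048.6350… = kr 692,923.63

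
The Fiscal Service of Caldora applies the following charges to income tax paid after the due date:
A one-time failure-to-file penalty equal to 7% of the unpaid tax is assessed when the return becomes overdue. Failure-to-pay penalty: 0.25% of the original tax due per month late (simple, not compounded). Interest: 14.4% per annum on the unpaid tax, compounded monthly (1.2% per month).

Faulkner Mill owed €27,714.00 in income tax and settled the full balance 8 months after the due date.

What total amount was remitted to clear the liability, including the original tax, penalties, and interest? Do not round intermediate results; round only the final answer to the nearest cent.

Failure-to-file penalty: 7% × €27,714.00 = €1,939.98
Failure-to-pay penalty = 0.25% × €27,714.00 × 8 mo = €554.28
Interest: €27,714.00 × ((1 + 0.012)^8 − 1) = €27,714.00 × 0.1001302… = €2,775.0093…
Total = €27,714.00 + €2,494.2600 + €2,775.0093… = €32,983.27

€32,983.27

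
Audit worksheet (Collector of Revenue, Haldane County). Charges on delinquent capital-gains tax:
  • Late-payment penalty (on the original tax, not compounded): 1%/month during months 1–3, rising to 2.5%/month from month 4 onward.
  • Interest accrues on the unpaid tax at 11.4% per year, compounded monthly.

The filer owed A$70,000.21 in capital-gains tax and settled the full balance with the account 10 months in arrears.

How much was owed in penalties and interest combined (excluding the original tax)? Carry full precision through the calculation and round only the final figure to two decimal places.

Penalty, months 1–3: 3 × 1% × A$70,000.21 = A$2,100.01…
Penalty, months 4–10: 7 × 2.5% × A$70,000.21 = A$12,250.04…
Interest (11.4%/yr ÷ 12 = 0.95%/month): A$70,000.21 × ((1 + 0.0095)^10 − 1) = A$6,941.6314…
Penalties + interest = A$14,350.0431… + A$6,941.6314… = A$21,291.67

A$21,291.67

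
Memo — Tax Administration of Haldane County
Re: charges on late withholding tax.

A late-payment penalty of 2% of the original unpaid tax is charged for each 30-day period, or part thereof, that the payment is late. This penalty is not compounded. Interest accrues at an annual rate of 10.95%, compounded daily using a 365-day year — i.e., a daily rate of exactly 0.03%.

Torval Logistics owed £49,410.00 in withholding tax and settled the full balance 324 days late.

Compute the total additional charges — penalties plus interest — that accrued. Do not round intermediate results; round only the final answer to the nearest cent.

Penalty periods: ⌈324/30⌉ = 11; penalty = 11 × 2% × £49,410.00 = £10,870.20
Interest: £49,410.00 × ((1 + 0.0003)^324 − 1) = £49,410.00 × 0.10206470… = £5,043.0170…
Penalties + interest = £10,870.2000 + £5,043.0170… = £15,913.22

£15,913.22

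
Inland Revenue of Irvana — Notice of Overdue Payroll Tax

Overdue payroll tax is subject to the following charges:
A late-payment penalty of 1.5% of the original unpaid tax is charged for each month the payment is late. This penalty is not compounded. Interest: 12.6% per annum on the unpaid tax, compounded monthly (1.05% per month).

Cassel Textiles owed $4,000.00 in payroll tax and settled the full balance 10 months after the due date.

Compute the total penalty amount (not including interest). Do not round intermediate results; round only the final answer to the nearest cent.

$600.00

Late-payment penalty = 1.5% × $4,000.00 × 10 mo = $600.00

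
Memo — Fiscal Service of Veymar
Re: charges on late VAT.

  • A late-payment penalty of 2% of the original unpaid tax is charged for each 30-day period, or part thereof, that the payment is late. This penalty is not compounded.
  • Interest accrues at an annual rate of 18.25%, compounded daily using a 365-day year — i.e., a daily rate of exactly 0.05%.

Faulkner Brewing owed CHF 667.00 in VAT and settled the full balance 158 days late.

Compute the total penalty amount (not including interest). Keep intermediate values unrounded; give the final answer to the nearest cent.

CHF 80.04

Penalty periods: ⌈158/30⌉ = 6; penalty = 6 × 2% × CHF 667.00 = CHF 80.04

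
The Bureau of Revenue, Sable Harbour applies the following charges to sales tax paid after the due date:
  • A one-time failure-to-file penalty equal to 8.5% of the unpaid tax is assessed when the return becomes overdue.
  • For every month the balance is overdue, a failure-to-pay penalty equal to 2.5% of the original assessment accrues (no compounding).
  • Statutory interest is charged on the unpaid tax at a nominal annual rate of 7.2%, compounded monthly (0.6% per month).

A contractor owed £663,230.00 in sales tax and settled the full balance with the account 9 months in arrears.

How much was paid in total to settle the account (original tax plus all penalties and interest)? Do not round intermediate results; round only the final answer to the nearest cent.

£905,517.41

Failure-to-file penalty: 8.5% × £663,230.00 = £56,374.55
Failure-to-pay penalty = 2.5% × £663,230.00 × 9 mo = £149,226.75
Interest: £663,230.00 × ((1 + 0.006)^9 − 1) = £663,230.00 × 0.0553143… = £36,686.1087…
Total = £663,230.00 + £205,601.3000 + £36,686.1087… = £905,517.41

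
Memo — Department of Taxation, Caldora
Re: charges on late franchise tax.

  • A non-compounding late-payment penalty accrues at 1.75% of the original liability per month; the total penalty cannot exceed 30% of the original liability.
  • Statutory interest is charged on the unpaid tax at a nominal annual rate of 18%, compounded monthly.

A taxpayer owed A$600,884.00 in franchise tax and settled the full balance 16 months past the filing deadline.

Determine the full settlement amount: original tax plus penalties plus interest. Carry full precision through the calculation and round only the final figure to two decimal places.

A$930,760.63

Penalty: 16 × 1.75% × A$600,884.00 = A$168,247.52 (below the 30% cap of A$180,265.20)
Interest (18%/yr ÷ 12 = 1.5%/month): A$600,884.00 × ((1 + 0.015)^16 − 1) = A$161,629.1118…
Total = A$600,884.00 + A$168,247.5200 + A$161,629.1118… = A$930,760.63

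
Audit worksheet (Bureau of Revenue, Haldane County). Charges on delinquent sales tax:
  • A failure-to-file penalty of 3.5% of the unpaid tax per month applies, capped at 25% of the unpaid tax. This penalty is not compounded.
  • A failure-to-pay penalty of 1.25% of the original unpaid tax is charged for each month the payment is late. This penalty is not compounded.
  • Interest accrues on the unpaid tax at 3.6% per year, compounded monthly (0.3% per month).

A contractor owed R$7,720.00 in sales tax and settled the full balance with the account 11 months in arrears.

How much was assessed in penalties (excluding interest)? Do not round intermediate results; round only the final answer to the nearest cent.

Failure-to-file: 11 × 3.5% × R$7,720.00 = R$2,972.20, capped at 25% × R$7,720.00 = R$1,930.00
Failure-to-pay penalty = 1.25% × R$7,720.00 × 11 mo = R$1,061.50
Total penalty = R$1,930.00 + R$1,061.50 = R$2,991.50

R$2,991.50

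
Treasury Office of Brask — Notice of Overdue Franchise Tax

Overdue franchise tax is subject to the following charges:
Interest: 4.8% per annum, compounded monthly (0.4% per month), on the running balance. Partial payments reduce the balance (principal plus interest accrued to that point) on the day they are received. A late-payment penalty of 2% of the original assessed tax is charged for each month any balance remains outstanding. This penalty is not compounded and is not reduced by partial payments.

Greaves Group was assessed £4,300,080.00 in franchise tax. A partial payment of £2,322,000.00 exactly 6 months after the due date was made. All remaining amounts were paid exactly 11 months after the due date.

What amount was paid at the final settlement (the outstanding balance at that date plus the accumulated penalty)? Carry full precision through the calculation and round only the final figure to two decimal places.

£3,070,317.96

Balance at month 6: £4,300,080.0000 × (1 + 0.004)^6 = £4,404,319.4598…
After £2,322,000.00 payment: £4,404,319.4598… − £2,322,000.00 = £2,082,319.4598…
Balance at month 11: £2,082,319.4598… × (1 + 0.004)^5 = £2,124,300.3555…
Penalty: 11 × 2% × £4,300,080.00 = £946,017.60
Final settlement = outstanding balance + penalty = £2,124,300.3555… + £946,017.60 = £3,070,317.96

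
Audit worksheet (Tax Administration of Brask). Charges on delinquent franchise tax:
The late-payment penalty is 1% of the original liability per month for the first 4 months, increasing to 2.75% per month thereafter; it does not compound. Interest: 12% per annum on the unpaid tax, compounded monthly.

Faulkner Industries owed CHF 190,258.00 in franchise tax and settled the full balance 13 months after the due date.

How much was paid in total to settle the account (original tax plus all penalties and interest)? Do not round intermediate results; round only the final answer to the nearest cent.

CHF 271,230.53

Penalty, months 1–4: 4 × 1% × CHF 190,258.00 = CHF 7,610.32
Penalty, months 5–13: 9 × 2.75% × CHF 190,258.00 = CHF 47,088.86…
Interest (12%/yr ÷ 12 = 1%/month): CHF 190,258.00 × ((1 + 0.01)^13 − 1) = CHF 26,273.3513…
Total = CHF 190,258.00 + CHF 54,699.1750 + CHF 26,273.3513… = CHF 271,230.53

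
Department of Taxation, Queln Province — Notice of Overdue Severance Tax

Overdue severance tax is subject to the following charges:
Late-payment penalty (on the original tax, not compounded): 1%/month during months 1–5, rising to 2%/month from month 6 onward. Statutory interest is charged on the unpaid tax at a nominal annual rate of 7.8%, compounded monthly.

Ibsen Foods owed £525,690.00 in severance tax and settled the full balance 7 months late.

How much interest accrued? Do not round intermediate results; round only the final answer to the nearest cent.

Interest (7.8%/yr ÷ 12 = 0.65%/month): £525,690.00 × ((1 + 0.0065)^7 − 1) = £24,390.3993…

£24,390.40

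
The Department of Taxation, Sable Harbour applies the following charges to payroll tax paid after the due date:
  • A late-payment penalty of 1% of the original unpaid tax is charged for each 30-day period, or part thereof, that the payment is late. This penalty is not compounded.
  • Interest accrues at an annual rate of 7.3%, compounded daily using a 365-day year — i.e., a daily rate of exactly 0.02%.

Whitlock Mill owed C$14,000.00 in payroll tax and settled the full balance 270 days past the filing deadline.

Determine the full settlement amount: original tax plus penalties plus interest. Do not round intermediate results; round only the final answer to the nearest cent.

Penalty periods: ⌈270/30⌉ = 9; penalty = 9 × 1% × C$14,000.00 = C$1,260.00
Interest: C$14,000.00 × ((1 + 0.0002)^270 − 1) = C$14,000.00 × 0.05547890… = C$776.7046…
Total = C$14,000.00 + C$1,260.0000 + C$776.7046… = C$16,036.70

C$16,036.70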